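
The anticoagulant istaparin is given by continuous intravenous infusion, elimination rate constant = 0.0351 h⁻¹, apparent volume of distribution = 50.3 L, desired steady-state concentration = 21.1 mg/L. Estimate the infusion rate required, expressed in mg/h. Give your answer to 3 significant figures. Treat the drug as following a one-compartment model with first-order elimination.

37.3 mg/h

CL = k × Vd = 0.03510 × 50.3 = 1.766 L/h
At steady state, infusion rate R₀ = Css × CL = 21.1 × 1.766 = 37.26 mg/h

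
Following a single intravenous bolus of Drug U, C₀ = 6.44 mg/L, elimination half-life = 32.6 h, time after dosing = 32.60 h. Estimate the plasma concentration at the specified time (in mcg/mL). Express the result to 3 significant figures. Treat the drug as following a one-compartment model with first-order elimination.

3.22 mcg/mL

k = ln2 / t½ = 0.693147 / 32.6 = 0.02126 h⁻¹
t / t½ = 32.60 / 32.6 = 1 half-lives
C = C₀ × (1/2)^1 = 6.440 × 0.5000 = 3.220 mg/L
(3.220 mg/L = 3.220 mcg/mL)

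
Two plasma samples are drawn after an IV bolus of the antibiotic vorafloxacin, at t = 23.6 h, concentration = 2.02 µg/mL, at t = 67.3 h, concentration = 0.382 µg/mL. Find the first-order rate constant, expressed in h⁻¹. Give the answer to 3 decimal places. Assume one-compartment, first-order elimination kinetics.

0.038 h⁻¹

k = ln(C₁/C₂) / (t₂ − t₁) = ln(2.02/0.382) / (67.3 − 23.6)
  = 1.665 / 43.70 = 0.03810 h⁻¹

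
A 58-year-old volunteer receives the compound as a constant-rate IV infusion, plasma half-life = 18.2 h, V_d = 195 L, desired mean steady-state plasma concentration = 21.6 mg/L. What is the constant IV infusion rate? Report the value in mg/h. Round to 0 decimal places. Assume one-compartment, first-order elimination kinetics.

160 mg/h

k = ln2 / t½ = 0.693147 / 18.2 = 0.03809 h⁻¹
CL = k × Vd = 0.03809 × 195 = 7.428 L/h
At steady state, infusion rate R₀ = Css × CL = 21.6 × 7.428 = 160.4 mg/h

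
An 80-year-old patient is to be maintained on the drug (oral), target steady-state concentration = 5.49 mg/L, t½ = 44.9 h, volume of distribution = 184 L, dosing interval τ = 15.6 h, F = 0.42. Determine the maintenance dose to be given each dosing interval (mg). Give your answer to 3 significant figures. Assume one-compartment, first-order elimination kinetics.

579 mg

k = ln2 / t½ = 0.693147 / 44.9 = 0.01544 h⁻¹
CL = k × Vd = 0.01544 × 184 = 2.841 L/h
At steady state, F × (Dose/τ) = Css × CL.
Dose = Css × CL × τ / F = 5.49 × 2.841 × 15.6 / 0.42 = 579.3 mg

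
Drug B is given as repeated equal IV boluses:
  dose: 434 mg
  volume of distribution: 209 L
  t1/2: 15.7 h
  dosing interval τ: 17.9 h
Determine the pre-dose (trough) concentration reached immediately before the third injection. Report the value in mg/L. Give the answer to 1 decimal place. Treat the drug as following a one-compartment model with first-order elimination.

C₀ per dose = Dose / Vd = 434 / 209 = 2.077 mg/L
k = ln2 / t½ = 0.693147 / 15.7 = 0.04415 h⁻¹
Fraction remaining after one interval: r = e^(−kτ) = e^(−0.04415 × 17.9) = 0.4537
Before dose 3, 2 doses have been given (aged 1τ, 2τ).
C_trough = C₀ × (r + r²) = 2.077 × (0.4537 + 0.2058) = 1.370 mg/L

1.4 mg/L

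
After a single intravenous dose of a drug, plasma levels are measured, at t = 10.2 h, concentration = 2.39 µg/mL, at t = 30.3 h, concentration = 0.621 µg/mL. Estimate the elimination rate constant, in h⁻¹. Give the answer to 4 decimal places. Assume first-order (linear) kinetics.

k = ln(C₁/C₂) / (t₂ − t₁) = ln(2.39/0.621) / (30.3 − 10.2)
  = 1.348 / 20.10 = 0.06706 h⁻¹

0.0671 h⁻¹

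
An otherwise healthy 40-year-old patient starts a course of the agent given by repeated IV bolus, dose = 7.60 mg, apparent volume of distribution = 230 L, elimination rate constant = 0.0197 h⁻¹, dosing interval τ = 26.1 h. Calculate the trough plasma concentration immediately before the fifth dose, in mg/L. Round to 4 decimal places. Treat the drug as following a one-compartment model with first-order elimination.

0.0429 mg/L

C₀ per dose = Dose / Vd = 7.60 / 230 = 0.03304 mg/L
Fraction remaining after one interval: r = e^(−kτ) = e^(−0.01970 × 26.1) = 0.5980
Before dose 5, 4 doses have been given (aged 1τ, 2τ, 3τ, 4τ).
C_trough = C₀ × (r + r² + … + r^4) = C₀ × r(1−r^4)/(1−r)
        = 0.03304 × 0.5980 × (1 − 0.1279) / (1 − 0.5980) = 0.04286 mg/L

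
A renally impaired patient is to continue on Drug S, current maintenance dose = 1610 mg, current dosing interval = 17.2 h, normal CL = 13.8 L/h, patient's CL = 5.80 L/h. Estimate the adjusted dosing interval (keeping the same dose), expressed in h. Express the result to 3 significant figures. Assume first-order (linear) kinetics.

To keep the same average steady-state level, dosing rate must scale with clearance.
CL ratio = 5.80 / 13.8 = 0.4203
New interval (same dose) = 17.2 / 0.4203 = 40.92 h

40.9 h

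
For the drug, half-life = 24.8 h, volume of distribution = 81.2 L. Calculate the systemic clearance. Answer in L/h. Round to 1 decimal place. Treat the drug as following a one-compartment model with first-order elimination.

2.3 L/h

k = ln2 / t½ = 0.693147 / 24.8 = 0.02795 h⁻¹
CL = k × Vd = 0.02795 × 81.2 = 2.270 L/h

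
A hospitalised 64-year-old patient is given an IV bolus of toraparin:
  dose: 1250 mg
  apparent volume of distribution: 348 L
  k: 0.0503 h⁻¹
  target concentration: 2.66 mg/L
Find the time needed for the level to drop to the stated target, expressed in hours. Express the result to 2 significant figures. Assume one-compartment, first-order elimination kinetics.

C₀ = Dose / Vd = 1250 / 348 = 3.592 mg/L
t = ln(C₀ / C) / k = ln(3.592 / 2.66) / 0.05030
  = ln(1.350) / 0.05030 = 0.3001 / 0.05030 = 5.966 h

6.0 h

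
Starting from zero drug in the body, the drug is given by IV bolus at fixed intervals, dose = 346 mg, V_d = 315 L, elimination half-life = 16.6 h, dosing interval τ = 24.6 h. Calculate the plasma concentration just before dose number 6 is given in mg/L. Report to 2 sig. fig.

0.61 mg/L

C₀ per dose = Dose / Vd = 346 / 315 = 1.098 mg/L
k = ln2 / t½ = 0.693147 / 16.6 = 0.04176 h⁻¹
Fraction remaining after one interval: r = e^(−kτ) = e^(−0.04176 × 24.6) = 0.3580
Before dose 6, 5 doses have been given (aged 1τ, 2τ, 3τ, 4τ, 5τ).
C_trough = C₀ × (r + r² + … + r^5) = C₀ × r(1−r^5)/(1−r)
        = 1.098 × 0.3580 × (1 − 0.005881) / (1 − 0.3580) = 0.6087 mg/L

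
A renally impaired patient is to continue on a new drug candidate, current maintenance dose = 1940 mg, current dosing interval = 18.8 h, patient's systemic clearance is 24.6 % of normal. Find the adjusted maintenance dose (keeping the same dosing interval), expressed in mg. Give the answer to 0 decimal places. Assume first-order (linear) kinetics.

To keep the same average steady-state level, dosing rate must scale with clearance.
CL ratio = 24.6 / 100 = 0.2460
New dose (same interval) = 1940 × 0.2460 = 477.2 mg

477 mg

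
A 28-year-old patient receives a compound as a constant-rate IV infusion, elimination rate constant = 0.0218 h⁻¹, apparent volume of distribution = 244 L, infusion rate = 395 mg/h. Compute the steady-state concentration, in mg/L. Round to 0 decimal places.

CL = k × Vd = 0.02180 × 244 = 5.319 L/h
At steady state Css = R₀ / CL = 395 / 5.319 = 74.26 mg/L

74 mg/L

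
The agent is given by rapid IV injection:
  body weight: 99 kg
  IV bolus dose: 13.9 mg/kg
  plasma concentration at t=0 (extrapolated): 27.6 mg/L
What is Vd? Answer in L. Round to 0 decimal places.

Dose = 13.9 × 99 = 1376 mg
Vd = Dose / C₀ = 1376 / 27.6 = 49.86 L

50 L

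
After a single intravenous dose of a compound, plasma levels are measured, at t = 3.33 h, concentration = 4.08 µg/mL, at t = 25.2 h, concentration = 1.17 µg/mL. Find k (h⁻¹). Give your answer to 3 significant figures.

k = ln(C₁/C₂) / (t₂ − t₁) = ln(4.08/1.17) / (25.2 − 3.33)
  = 1.249 / 21.87 = 0.05711 h⁻¹

0.0571 h⁻¹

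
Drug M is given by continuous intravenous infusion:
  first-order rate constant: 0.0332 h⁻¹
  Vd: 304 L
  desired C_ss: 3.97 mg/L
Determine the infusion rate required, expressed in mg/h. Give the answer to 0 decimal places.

40 mg/h

CL = k × Vd = 0.03320 × 304 = 10.09 L/h
At steady state, infusion rate R₀ = Css × CL = 3.97 × 10.09 = 40.06 mg/h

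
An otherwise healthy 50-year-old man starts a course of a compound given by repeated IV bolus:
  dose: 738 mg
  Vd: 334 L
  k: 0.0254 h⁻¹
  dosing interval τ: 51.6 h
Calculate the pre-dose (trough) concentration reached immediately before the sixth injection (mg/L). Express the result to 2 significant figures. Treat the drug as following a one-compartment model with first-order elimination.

0.81 mg/L

C₀ per dose = Dose / Vd = 738 / 334 = 2.210 mg/L
Fraction remaining after one interval: r = e^(−kτ) = e^(−0.02540 × 51.6) = 0.2696
Before dose 6, 5 doses have been given (aged 1τ, 2τ, 3τ, 4τ, 5τ).
C_trough = C₀ × (r + r² + … + r^5) = C₀ × r(1−r^5)/(1−r)
        = 2.210 × 0.2696 × (1 − 0.001424) / (1 − 0.2696) = 0.8146 mg/L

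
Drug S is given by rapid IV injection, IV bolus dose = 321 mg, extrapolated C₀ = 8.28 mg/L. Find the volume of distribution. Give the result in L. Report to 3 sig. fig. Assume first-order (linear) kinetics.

Vd = Dose / C₀ = 321.0 / 8.28 = 38.77 L

38.8 L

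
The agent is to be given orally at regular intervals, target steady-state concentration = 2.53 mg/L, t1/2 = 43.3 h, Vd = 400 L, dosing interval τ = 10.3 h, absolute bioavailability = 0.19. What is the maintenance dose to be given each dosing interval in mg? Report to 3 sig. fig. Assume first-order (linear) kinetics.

878 mg

k = ln2 / t½ = 0.693147 / 43.3 = 0.01601 h⁻¹
CL = k × Vd = 0.01601 × 400 = 6.404 L/h
At steady state, F × (Dose/τ) = Css × CL.
Dose = Css × CL × τ / F = 2.53 × 6.404 × 10.3 / 0.19 = 878.3 mg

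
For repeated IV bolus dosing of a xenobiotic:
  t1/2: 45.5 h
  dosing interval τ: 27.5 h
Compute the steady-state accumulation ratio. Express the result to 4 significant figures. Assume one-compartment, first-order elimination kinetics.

k = ln2 / t½ = 0.693147 / 45.5 = 0.01523 h⁻¹
e^(−kτ) = e^(−0.01523 × 27.5) = 0.6578
Accumulation ratio R = 1 / (1 − e^(−kτ)) = 1 / (1 − 0.6578) = 2.922

2.922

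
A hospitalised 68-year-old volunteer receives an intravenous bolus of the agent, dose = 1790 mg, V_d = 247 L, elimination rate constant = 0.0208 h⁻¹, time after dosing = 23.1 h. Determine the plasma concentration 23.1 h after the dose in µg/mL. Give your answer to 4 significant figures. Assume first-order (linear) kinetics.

4.482 µg/mL

C₀ = Dose / Vd = 1790 / 247 = 7.247 mg/L
C = C₀ · e^(−k·t) = 7.247 × e^(−0.02080 × 23.1)
  = 7.247 × 0.6185 = 4.482 mg/L
(4.482 mg/L = 4.482 µg/mL)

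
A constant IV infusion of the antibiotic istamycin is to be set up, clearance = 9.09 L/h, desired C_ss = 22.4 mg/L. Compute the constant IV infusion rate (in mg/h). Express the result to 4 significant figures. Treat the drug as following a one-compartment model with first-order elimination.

203.6 mg/h

At steady state, infusion rate R₀ = Css × CL = 22.4 × 9.090 = 203.6 mg/h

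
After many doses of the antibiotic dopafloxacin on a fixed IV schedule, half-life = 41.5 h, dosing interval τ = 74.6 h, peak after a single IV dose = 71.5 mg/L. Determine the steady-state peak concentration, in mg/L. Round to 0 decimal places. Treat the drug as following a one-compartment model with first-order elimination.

100 mg/L

k = ln2 / t½ = 0.693147 / 41.5 = 0.01670 h⁻¹
e^(−kτ) = e^(−0.01670 × 74.6) = 0.2877
Accumulation ratio R = 1 / (1 − e^(−kτ)) = 1 / (1 − 0.2877) = 1.404
Steady-state peak = C₀ × R = 71.5 × 1.404 = 100.4 mg/L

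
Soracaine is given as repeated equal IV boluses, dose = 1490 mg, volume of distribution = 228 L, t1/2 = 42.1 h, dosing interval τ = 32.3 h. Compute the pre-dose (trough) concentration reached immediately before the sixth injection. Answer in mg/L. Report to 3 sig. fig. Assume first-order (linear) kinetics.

C₀ per dose = Dose / Vd = 1490 / 228 = 6.535 mg/L
k = ln2 / t½ = 0.693147 / 42.1 = 0.01646 h⁻¹
Fraction remaining after one interval: r = e^(−kτ) = e^(−0.01646 × 32.3) = 0.5876
Before dose 6, 5 doses have been given (aged 1τ, 2τ, 3τ, 4τ, 5τ).
C_trough = C₀ × (r + r² + … + r^5) = C₀ × r(1−r^5)/(1−r)
        = 6.535 × 0.5876 × (1 − 0.07005) / (1 − 0.5876) = 8.659 mg/L

8.66 mg/L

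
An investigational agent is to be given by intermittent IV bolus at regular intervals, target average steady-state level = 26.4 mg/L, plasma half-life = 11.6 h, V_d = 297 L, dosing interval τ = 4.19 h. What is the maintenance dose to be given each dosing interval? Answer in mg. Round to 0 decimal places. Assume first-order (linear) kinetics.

k = ln2 / t½ = 0.693147 / 11.6 = 0.05975 h⁻¹
CL = k × Vd = 0.05975 × 297 = 17.75 L/h
At steady state, Dose/τ = Css × CL.
Dose = Css × CL × τ = 26.4 × 17.75 × 4.19 = 1963 mg

1963 mg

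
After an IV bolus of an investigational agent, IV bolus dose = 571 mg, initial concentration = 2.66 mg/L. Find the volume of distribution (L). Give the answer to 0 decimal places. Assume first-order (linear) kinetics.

215 L

Vd = Dose / C₀ = 571.0 / 2.66 = 214.7 L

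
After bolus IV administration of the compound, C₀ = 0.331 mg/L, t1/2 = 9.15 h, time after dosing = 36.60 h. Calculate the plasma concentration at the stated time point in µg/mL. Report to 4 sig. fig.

k = ln2 / t½ = 0.693147 / 9.15 = 0.07575 h⁻¹
t / t½ = 36.60 / 9.15 = 4 half-lives
C = C₀ × (1/2)^4 = 0.3310 × 0.06250 = 0.02069 mg/L
(0.02069 mg/L = 0.02069 µg/mL)

0.02069 µg/mL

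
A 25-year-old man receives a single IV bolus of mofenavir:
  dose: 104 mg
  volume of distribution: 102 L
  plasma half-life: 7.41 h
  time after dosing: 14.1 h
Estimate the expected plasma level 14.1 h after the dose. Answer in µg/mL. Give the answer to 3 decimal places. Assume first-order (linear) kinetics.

C₀ = Dose / Vd = 104.0 / 102 = 1.020 mg/L
k = ln2 / t½ = 0.693147 / 7.41 = 0.09354 h⁻¹
C = C₀ · e^(−k·t) = 1.020 × e^(−0.09354 × 14.1)
  = 1.020 × 0.2674 = 0.2727 mg/L
(0.2727 mg/L = 0.2727 µg/mL)

0.273 µg/mL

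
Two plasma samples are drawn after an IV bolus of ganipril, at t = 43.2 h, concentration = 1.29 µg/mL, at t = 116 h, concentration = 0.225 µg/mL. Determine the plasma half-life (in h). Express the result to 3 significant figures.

k = ln(C₁/C₂) / (t₂ − t₁) = ln(1.29/0.225) / (116 − 43.2)
  = 1.746 / 72.80 = 0.02398 h⁻¹
t½ = ln2 / k = 0.693147 / 0.02398 = 28.91 h

28.9 h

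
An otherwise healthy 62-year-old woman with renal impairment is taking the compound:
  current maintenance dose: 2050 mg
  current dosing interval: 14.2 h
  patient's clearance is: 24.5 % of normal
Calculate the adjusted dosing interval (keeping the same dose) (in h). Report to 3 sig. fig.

58.0 h

To keep the same average steady-state level, dosing rate must scale with clearance.
CL ratio = 24.5 / 100 = 0.2450
New interval (same dose) = 14.2 / 0.2450 = 57.96 h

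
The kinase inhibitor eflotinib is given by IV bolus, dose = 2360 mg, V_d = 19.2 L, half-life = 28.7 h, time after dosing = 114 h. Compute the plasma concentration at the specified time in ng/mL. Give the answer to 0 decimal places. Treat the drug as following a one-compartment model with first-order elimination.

7832 ng/mL

C₀ = Dose / Vd = 2360 / 19.2 = 122.9 mg/L
k = ln2 / t½ = 0.693147 / 28.7 = 0.02415 h⁻¹
C = C₀ · e^(−k·t) = 122.9 × e^(−0.02415 × 114)
  = 122.9 × 0.06373 = 7.832 mg/L
Convert: 7.832 mg/L × 1000 = 7832 ng/mL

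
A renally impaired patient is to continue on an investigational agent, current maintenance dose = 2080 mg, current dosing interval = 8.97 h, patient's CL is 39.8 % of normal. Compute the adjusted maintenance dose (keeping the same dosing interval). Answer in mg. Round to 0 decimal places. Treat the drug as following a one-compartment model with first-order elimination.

To keep the same average steady-state level, dosing rate must scale with clearance.
CL ratio = 39.8 / 100 = 0.3980
New dose (same interval) = 2080 × 0.3980 = 827.8 mg

828 mg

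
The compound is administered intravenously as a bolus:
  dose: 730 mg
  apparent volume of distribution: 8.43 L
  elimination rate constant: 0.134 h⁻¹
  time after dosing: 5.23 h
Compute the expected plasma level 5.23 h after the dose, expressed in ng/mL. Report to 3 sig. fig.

43000 ng/mL

C₀ = Dose / Vd = 730.0 / 8.43 = 86.60 mg/L
C = C₀ · e^(−k·t) = 86.60 × e^(−0.1340 × 5.23)
  = 86.60 × 0.4962 = 42.97 mg/L
Convert: 42.97 mg/L × 1000 = 42970 ng/mL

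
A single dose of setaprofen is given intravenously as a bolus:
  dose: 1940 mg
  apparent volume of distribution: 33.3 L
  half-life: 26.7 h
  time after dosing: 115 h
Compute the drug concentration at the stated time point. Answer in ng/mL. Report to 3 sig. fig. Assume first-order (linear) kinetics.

C₀ = Dose / Vd = 1940 / 33.3 = 58.26 mg/L
k = ln2 / t½ = 0.693147 / 26.7 = 0.02596 h⁻¹
C = C₀ · e^(−k·t) = 58.26 × e^(−0.02596 × 115)
  = 58.26 × 0.05052 = 2.943 mg/L
Convert: 2.943 mg/L × 1000 = 2943 ng/mL

2940 ng/mL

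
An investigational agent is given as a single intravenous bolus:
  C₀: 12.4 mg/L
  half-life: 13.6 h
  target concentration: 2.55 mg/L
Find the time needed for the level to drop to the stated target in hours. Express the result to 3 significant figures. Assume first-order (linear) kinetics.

31.0 h

k = ln2 / t½ = 0.693147 / 13.6 = 0.05097 h⁻¹
t = ln(C₀ / C) / k = ln(12.40 / 2.55) / 0.05097
  = ln(4.863) / 0.05097 = 1.582 / 0.05097 = 31.04 h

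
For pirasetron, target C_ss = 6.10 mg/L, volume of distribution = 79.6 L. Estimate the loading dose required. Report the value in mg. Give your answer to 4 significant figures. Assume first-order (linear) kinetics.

LD = Css × Vd = 6.10 × 79.6 = 485.6 mg

485.6 mg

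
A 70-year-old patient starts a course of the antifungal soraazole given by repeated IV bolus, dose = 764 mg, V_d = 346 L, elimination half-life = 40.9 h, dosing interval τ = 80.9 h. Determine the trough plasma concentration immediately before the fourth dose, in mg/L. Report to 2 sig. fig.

C₀ per dose = Dose / Vd = 764 / 346 = 2.208 mg/L
k = ln2 / t½ = 0.693147 / 40.9 = 0.01695 h⁻¹
Fraction remaining after one interval: r = e^(−kτ) = e^(−0.01695 × 80.9) = 0.2538
Before dose 4, 3 doses have been given (aged 1τ, 2τ, 3τ).
C_trough = C₀ × (r + r² + … + r^3) = C₀ × r(1−r^3)/(1−r)
        = 2.208 × 0.2538 × (1 − 0.01635) / (1 − 0.2538) = 0.7387 mg/L

0.74 mg/L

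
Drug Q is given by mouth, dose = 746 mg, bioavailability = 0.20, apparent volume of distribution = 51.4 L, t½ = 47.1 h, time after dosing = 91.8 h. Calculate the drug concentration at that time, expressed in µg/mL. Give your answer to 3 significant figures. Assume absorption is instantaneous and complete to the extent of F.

Amount reaching circulation = F × Dose = 0.20 × 746.0 = 149.2 mg
C₀ = F·Dose / Vd = 149.2 / 51.4 = 2.903 mg/L
k = ln2 / t½ = 0.693147 / 47.1 = 0.01472 h⁻¹
C = C₀ · e^(−k·t) = 2.903 × e^(−0.01472 × 91.8)
  = 2.903 × 0.2589 = 0.7516 mg/L
(0.7516 mg/L = 0.7516 µg/mL)

0.752 µg/mL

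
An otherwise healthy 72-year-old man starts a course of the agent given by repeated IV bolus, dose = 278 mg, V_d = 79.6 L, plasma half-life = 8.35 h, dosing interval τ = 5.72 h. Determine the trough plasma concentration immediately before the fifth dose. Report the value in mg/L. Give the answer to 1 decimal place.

4.9 mg/L

C₀ per dose = Dose / Vd = 278 / 79.6 = 3.492 mg/L
k = ln2 / t½ = 0.693147 / 8.35 = 0.08301 h⁻¹
Fraction remaining after one interval: r = e^(−kτ) = e^(−0.08301 × 5.72) = 0.6220
Before dose 5, 4 doses have been given (aged 1τ, 2τ, 3τ, 4τ).
C_trough = C₀ × (r + r² + … + r^4) = C₀ × r(1−r^4)/(1−r)
        = 3.492 × 0.6220 × (1 − 0.1497) / (1 − 0.6220) = 4.886 mg/L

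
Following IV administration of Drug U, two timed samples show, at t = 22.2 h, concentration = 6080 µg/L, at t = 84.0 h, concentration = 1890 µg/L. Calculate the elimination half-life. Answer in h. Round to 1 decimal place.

36.7 h

k = ln(C₁/C₂) / (t₂ − t₁) = ln(6080/1890) / (84.0 − 22.2)
  = 1.168 / 61.80 = 0.01890 h⁻¹
t½ = ln2 / k = 0.693147 / 0.01890 = 36.67 h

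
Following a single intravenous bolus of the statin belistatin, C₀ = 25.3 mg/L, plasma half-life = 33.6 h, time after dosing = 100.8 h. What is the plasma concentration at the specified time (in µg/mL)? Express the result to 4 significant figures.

k = ln2 / t½ = 0.693147 / 33.6 = 0.02063 h⁻¹
t / t½ = 100.8 / 33.6 = 3 half-lives
C = C₀ × (1/2)^3 = 25.30 × 0.1250 = 3.163 mg/L
(3.163 mg/L = 3.163 µg/mL)

3.163 µg/mL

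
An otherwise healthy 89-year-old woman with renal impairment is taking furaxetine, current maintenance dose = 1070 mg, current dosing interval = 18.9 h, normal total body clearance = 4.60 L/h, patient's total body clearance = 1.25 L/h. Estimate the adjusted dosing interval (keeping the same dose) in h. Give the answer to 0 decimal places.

To keep the same average steady-state level, dosing rate must scale with clearance.
CL ratio = 1.25 / 4.60 = 0.2717
New interval (same dose) = 18.9 / 0.2717 = 69.56 h

70 h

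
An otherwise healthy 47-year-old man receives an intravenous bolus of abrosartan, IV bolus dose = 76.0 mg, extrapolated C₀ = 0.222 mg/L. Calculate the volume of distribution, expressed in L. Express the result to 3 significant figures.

Vd = Dose / C₀ = 76.00 / 0.222 = 342.3 L

342 L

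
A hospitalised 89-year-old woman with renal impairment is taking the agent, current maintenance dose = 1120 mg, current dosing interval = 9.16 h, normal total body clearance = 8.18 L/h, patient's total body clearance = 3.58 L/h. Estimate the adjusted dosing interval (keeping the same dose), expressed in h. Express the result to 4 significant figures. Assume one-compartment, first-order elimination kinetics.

To keep the same average steady-state level, dosing rate must scale with clearance.
CL ratio = 3.58 / 8.18 = 0.4377
New interval (same dose) = 9.16 / 0.4377 = 20.93 h

20.93 h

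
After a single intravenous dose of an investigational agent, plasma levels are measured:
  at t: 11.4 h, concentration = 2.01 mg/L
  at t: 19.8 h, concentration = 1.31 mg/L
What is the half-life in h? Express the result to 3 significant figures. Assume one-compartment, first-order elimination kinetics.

k = ln(C₁/C₂) / (t₂ − t₁) = ln(2.01/1.31) / (19.8 − 11.4)
  = 0.4281 / 8.400 = 0.05096 h⁻¹
t½ = ln2 / k = 0.693147 / 0.05096 = 13.60 h

13.6 h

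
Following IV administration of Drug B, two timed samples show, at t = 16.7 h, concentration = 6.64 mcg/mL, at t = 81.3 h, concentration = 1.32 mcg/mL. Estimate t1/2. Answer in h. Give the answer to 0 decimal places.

k = ln(C₁/C₂) / (t₂ − t₁) = ln(6.64/1.32) / (81.3 − 16.7)
  = 1.615 / 64.60 = 0.02500 h⁻¹
t½ = ln2 / k = 0.693147 / 0.02500 = 27.73 h

28 h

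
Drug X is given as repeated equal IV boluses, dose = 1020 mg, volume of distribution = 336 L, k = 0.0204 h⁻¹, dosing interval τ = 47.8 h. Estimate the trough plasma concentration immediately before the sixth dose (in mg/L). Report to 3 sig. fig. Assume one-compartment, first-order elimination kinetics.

1.82 mg/L

C₀ per dose = Dose / Vd = 1020 / 336 = 3.036 mg/L
Fraction remaining after one interval: r = e^(−kτ) = e^(−0.02040 × 47.8) = 0.3771
Before dose 6, 5 doses have been given (aged 1τ, 2τ, 3τ, 4τ, 5τ).
C_trough = C₀ × (r + r² + … + r^5) = C₀ × r(1−r^5)/(1−r)
        = 3.036 × 0.3771 × (1 − 0.007626) / (1 − 0.3771) = 1.824 mg/L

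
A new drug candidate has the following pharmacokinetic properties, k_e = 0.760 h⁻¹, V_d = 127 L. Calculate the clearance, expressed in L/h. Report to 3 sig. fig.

CL = k × Vd = 0.760 × 127 = 96.52 L/h

96.5 L/h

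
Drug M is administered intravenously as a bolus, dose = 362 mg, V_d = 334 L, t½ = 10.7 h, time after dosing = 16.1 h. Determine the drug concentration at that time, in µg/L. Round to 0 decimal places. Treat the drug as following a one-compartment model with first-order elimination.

382 µg/L

C₀ = Dose / Vd = 362.0 / 334 = 1.084 mg/L
k = ln2 / t½ = 0.693147 / 10.7 = 0.06478 h⁻¹
C = C₀ · e^(−k·t) = 1.084 × e^(−0.06478 × 16.1)
  = 1.084 × 0.3524 = 0.3820 mg/L
Convert: 0.3820 mg/L × 1000 = 382.0 µg/L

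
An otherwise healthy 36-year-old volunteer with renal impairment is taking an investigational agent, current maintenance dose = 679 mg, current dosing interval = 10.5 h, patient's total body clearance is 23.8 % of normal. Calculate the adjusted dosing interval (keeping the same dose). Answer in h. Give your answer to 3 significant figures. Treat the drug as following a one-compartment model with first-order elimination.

44.1 h

To keep the same average steady-state level, dosing rate must scale with clearance.
CL ratio = 23.8 / 100 = 0.2380
New interval (same dose) = 10.5 / 0.2380 = 44.12 h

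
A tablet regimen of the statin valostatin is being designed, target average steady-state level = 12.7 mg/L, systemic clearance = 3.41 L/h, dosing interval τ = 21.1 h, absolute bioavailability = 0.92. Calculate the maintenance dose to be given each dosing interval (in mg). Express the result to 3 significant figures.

993 mg

At steady state, F × (Dose/τ) = Css × CL.
Dose = Css × CL × τ / F = 12.7 × 3.410 × 21.1 / 0.92 = 993.2 mg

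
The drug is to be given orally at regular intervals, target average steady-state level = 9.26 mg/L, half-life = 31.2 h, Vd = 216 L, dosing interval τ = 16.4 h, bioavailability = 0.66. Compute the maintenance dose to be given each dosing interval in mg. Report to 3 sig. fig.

k = ln2 / t½ = 0.693147 / 31.2 = 0.02222 h⁻¹
CL = k × Vd = 0.02222 × 216 = 4.800 L/h
At steady state, F × (Dose/τ) = Css × CL.
Dose = Css × CL × τ / F = 9.26 × 4.800 × 16.4 / 0.66 = 1104 mg

1100 mg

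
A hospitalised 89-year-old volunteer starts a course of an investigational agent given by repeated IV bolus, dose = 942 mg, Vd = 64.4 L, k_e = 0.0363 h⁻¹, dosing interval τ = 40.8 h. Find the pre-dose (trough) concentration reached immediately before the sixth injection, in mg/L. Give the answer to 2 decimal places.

C₀ per dose = Dose / Vd = 942 / 64.4 = 14.63 mg/L
Fraction remaining after one interval: r = e^(−kτ) = e^(−0.03630 × 40.8) = 0.2274
Before dose 6, 5 doses have been given (aged 1τ, 2τ, 3τ, 4τ, 5τ).
C_trough = C₀ × (r + r² + … + r^5) = C₀ × r(1−r^5)/(1−r)
        = 14.63 × 0.2274 × (1 − 0.0006081) / (1 − 0.2274) = 4.303 mg/L

4.30 mg/L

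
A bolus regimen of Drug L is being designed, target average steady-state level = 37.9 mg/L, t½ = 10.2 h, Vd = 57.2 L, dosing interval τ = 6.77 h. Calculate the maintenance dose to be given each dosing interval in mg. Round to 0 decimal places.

k = ln2 / t½ = 0.693147 / 10.2 = 0.06796 h⁻¹
CL = k × Vd = 0.06796 × 57.2 = 3.887 L/h
At steady state, Dose/τ = Css × CL.
Dose = Css × CL × τ = 37.9 × 3.887 × 6.77 = 997.3 mg

997 mg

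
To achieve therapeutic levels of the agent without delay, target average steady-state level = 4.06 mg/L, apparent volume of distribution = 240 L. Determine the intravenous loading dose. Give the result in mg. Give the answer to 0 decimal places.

LD = Css × Vd = 4.06 × 240 = 974.4 mg

974 mg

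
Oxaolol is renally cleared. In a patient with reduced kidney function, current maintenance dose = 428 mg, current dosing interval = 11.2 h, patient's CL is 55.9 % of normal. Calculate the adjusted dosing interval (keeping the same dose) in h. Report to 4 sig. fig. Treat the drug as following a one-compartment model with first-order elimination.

To keep the same average steady-state level, dosing rate must scale with clearance.
CL ratio = 55.9 / 100 = 0.5590
New interval (same dose) = 11.2 / 0.5590 = 20.04 h

20.04 h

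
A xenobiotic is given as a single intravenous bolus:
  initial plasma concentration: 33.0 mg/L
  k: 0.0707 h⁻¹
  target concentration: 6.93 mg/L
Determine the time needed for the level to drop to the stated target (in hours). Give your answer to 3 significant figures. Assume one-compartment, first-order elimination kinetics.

t = ln(C₀ / C) / k = ln(33.00 / 6.93) / 0.07070
  = ln(4.762) / 0.07070 = 1.561 / 0.07070 = 22.08 h

22.1 h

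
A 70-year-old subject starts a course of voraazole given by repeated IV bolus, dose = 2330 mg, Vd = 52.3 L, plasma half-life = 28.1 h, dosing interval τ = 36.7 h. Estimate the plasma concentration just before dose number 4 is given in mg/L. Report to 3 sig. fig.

28.3 mg/L

C₀ per dose = Dose / Vd = 2330 / 52.3 = 44.55 mg/L
k = ln2 / t½ = 0.693147 / 28.1 = 0.02467 h⁻¹
Fraction remaining after one interval: r = e^(−kτ) = e^(−0.02467 × 36.7) = 0.4044
Before dose 4, 3 doses have been given (aged 1τ, 2τ, 3τ).
C_trough = C₀ × (r + r² + … + r^3) = C₀ × r(1−r^3)/(1−r)
        = 44.55 × 0.4044 × (1 − 0.06614) / (1 − 0.4044) = 28.25 mg/L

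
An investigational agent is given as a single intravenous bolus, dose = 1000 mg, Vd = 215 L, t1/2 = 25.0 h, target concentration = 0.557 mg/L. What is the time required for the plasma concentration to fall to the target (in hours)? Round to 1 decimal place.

76.5 h

C₀ = Dose / Vd = 1000 / 215 = 4.651 mg/L
k = ln2 / t½ = 0.693147 / 25.0 = 0.02773 h⁻¹
t = ln(C₀ / C) / k = ln(4.651 / 0.557) / 0.02773
  = ln(8.350) / 0.02773 = 2.122 / 0.02773 = 76.52 h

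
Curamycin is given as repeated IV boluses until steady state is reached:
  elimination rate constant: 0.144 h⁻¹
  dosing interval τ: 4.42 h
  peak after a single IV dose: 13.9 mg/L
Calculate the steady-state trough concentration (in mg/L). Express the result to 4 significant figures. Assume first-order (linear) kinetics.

15.62 mg/L

e^(−kτ) = e^(−0.1440 × 4.42) = 0.5292
Accumulation ratio R = 1 / (1 − e^(−kτ)) = 1 / (1 − 0.5292) = 2.124
Steady-state trough = C₀ × R × e^(−kτ) = 13.9 × 2.124 × 0.5292 = 15.62 mg/L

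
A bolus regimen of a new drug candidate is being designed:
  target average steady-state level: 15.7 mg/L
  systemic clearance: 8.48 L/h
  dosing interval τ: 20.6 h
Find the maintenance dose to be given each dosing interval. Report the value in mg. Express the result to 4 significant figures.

2743 mg

At steady state, Dose/τ = Css × CL.
Dose = Css × CL × τ = 15.7 × 8.480 × 20.6 = 2743 mg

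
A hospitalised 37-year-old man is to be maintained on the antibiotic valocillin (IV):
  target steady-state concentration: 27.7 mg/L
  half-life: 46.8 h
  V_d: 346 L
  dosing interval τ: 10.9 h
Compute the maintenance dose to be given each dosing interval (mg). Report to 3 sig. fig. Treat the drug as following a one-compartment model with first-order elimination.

1550 mg

k = ln2 / t½ = 0.693147 / 46.8 = 0.01481 h⁻¹
CL = k × Vd = 0.01481 × 346 = 5.124 L/h
At steady state, Dose/τ = Css × CL.
Dose = Css × CL × τ = 27.7 × 5.124 × 10.9 = 1547 mg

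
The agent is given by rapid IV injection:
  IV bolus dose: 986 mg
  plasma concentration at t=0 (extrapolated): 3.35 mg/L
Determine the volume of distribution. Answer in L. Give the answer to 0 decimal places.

Vd = Dose / C₀ = 986.0 / 3.35 = 294.3 L

294 L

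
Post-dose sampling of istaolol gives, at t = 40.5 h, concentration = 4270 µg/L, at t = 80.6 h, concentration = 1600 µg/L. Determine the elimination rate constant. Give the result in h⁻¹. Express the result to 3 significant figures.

k = ln(C₁/C₂) / (t₂ − t₁) = ln(4270/1600) / (80.6 − 40.5)
  = 0.9816 / 40.10 = 0.02448 h⁻¹

0.0245 h⁻¹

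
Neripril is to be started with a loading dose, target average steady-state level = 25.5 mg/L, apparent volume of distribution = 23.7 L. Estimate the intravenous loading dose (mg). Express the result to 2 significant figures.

LD = Css × Vd = 25.5 × 23.7 = 604.4 mg

600 mg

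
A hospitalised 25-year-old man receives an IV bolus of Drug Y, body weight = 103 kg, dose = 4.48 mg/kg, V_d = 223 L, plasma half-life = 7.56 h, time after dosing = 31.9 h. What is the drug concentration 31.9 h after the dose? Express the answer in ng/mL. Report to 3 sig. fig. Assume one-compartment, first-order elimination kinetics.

Total dose = 4.48 × 103 = 461.4 mg
C₀ = Dose / Vd = 461.4 / 223 = 2.069 mg/L
k = ln2 / t½ = 0.693147 / 7.56 = 0.09169 h⁻¹
C = C₀ · e^(−k·t) = 2.069 × e^(−0.09169 × 31.9)
  = 2.069 × 0.05367 = 0.1110 mg/L
Convert: 0.1110 mg/L × 1000 = 111.0 ng/mL

111 ng/mL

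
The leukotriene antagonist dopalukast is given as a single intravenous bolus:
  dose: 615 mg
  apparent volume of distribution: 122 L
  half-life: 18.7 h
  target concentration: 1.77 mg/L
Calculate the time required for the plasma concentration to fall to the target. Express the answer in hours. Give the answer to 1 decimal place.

28.2 h

C₀ = Dose / Vd = 615.0 / 122 = 5.041 mg/L
k = ln2 / t½ = 0.693147 / 18.7 = 0.03707 h⁻¹
t = ln(C₀ / C) / k = ln(5.041 / 1.77) / 0.03707
  = ln(2.848) / 0.03707 = 1.047 / 0.03707 = 28.24 h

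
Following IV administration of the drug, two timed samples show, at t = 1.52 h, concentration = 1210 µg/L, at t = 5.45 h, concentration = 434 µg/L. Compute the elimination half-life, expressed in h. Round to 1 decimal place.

k = ln(C₁/C₂) / (t₂ − t₁) = ln(1210/434) / (5.45 − 1.52)
  = 1.025 / 3.930 = 0.2608 h⁻¹
t½ = ln2 / k = 0.693147 / 0.2608 = 2.658 h

2.7 h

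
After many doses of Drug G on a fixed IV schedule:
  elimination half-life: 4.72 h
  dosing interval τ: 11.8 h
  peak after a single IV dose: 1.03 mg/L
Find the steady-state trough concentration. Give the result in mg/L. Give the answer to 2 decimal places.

0.22 mg/L

k = ln2 / t½ = 0.693147 / 4.72 = 0.1469 h⁻¹
e^(−kτ) = e^(−0.1469 × 11.8) = 0.1767
Accumulation ratio R = 1 / (1 − e^(−kτ)) = 1 / (1 − 0.1767) = 1.215
Steady-state trough = C₀ × R × e^(−kτ) = 1.03 × 1.215 × 0.1767 = 0.2211 mg/L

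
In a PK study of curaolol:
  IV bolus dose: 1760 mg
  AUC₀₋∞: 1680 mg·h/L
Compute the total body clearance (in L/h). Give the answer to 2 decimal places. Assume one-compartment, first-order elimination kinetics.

1.05 L/h

CL = Dose / AUC = 1760 / 1680 = 1.048 L/h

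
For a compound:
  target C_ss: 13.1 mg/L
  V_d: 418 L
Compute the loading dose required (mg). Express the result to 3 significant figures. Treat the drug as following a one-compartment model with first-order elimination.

5480 mg

LD = Css × Vd = 13.1 × 418 = 5476 mg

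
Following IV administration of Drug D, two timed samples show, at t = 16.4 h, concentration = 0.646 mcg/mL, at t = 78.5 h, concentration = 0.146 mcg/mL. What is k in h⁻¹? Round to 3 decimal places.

0.024 h⁻¹

k = ln(C₁/C₂) / (t₂ − t₁) = ln(0.646/0.146) / (78.5 − 16.4)
  = 1.487 / 62.10 = 0.02395 h⁻¹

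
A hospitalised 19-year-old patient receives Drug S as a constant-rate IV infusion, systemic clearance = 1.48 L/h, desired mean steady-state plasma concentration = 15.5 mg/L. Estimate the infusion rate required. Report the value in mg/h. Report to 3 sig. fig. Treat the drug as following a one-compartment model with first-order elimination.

At steady state, infusion rate R₀ = Css × CL = 15.5 × 1.480 = 22.94 mg/h

22.9 mg/h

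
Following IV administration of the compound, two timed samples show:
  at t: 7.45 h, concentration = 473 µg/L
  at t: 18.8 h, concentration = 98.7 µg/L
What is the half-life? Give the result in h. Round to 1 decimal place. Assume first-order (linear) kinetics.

k = ln(C₁/C₂) / (t₂ − t₁) = ln(473/98.7) / (18.8 − 7.45)
  = 1.567 / 11.35 = 0.1381 h⁻¹
t½ = ln2 / k = 0.693147 / 0.1381 = 5.019 h

5.0 h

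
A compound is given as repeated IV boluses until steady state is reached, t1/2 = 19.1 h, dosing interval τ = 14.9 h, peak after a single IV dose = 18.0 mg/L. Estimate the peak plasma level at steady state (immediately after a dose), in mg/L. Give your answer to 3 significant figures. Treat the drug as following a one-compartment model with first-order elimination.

43.1 mg/L

k = ln2 / t½ = 0.693147 / 19.1 = 0.03629 h⁻¹
e^(−kτ) = e^(−0.03629 × 14.9) = 0.5823
Accumulation ratio R = 1 / (1 − e^(−kτ)) = 1 / (1 − 0.5823) = 2.394
Steady-state peak = C₀ × R = 18.0 × 2.394 = 43.09 mg/L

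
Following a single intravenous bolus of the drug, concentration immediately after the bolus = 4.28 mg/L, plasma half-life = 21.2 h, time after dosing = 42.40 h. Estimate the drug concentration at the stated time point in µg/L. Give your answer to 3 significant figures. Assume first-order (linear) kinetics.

1070 µg/L

k = ln2 / t½ = 0.693147 / 21.2 = 0.03270 h⁻¹
t / t½ = 42.40 / 21.2 = 2 half-lives
C = C₀ × (1/2)^2 = 4.280 × 0.2500 = 1.070 mg/L
Convert: 1.070 mg/L × 1000 = 1070 µg/L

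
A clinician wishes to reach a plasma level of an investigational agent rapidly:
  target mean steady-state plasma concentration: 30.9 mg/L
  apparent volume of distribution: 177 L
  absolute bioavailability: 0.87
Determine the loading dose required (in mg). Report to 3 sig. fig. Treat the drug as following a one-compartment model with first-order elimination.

LD = Css × Vd / F = 30.9 × 177 / 0.87 = 6287 mg

6290 mg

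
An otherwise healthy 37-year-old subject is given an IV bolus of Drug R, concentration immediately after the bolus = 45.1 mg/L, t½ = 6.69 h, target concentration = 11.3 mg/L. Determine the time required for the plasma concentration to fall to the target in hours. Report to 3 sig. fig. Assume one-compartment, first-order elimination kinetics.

13.4 h

k = ln2 / t½ = 0.693147 / 6.69 = 0.1036 h⁻¹
t = ln(C₀ / C) / k = ln(45.10 / 11.3) / 0.1036
  = ln(3.991) / 0.1036 = 1.384 / 0.1036 = 13.36 h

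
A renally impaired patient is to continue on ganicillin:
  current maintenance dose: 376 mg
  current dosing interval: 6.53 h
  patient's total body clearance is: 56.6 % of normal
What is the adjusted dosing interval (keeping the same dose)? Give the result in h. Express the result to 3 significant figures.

11.5 h

To keep the same average steady-state level, dosing rate must scale with clearance.
CL ratio = 56.6 / 100 = 0.5660
New interval (same dose) = 6.53 / 0.5660 = 11.54 h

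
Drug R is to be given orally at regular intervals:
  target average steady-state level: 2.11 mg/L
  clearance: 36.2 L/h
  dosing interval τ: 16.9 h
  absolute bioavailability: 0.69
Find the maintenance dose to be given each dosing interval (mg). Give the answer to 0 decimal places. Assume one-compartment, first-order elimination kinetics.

1871 mg

At steady state, F × (Dose/τ) = Css × CL.
Dose = Css × CL × τ / F = 2.11 × 36.20 × 16.9 / 0.69 = 1871 mg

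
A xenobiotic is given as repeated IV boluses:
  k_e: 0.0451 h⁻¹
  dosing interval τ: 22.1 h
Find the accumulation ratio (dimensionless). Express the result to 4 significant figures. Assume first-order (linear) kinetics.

1.585

e^(−kτ) = e^(−0.04510 × 22.1) = 0.3691
Accumulation ratio R = 1 / (1 − e^(−kτ)) = 1 / (1 − 0.3691) = 1.585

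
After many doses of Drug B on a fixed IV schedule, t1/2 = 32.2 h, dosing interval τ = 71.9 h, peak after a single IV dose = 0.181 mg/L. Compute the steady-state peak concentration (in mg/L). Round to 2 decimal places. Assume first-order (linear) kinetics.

0.23 mg/L

k = ln2 / t½ = 0.693147 / 32.2 = 0.02153 h⁻¹
e^(−kτ) = e^(−0.02153 × 71.9) = 0.2127
Accumulation ratio R = 1 / (1 − e^(−kτ)) = 1 / (1 − 0.2127) = 1.270
Steady-state peak = C₀ × R = 0.181 × 1.270 = 0.2299 mg/L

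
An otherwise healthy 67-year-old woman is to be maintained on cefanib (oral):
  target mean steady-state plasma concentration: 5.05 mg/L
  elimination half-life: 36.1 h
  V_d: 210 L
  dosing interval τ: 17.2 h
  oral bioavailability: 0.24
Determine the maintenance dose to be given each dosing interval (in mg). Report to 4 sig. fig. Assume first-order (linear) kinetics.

1459 mg

k = ln2 / t½ = 0.693147 / 36.1 = 0.01920 h⁻¹
CL = k × Vd = 0.01920 × 210 = 4.032 L/h
At steady state, F × (Dose/τ) = Css × CL.
Dose = Css × CL × τ / F = 5.05 × 4.032 × 17.2 / 0.24 = 1459 mg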